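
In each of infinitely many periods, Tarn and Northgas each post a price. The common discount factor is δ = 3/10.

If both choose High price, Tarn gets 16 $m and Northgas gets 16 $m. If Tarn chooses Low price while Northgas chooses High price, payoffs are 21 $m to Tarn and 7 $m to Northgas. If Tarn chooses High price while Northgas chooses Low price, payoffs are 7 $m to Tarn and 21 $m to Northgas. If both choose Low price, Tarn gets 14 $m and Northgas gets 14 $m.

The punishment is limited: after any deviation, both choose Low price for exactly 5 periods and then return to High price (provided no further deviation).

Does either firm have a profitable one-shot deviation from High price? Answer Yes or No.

A one-shot deviation gives 21 now, then 14 for 5 periods, then back to 16.
Gain from deviating: (21−16) today; loss: (16−14) in each of the next 5 periods.
No-deviation condition: (16−14)(δ+…+δ^5) ≥ 21−16, i.e. δ+…+δ^5 ≥ 5/2.
At δ = 3/10: δ+…+δ^5 = 0.4275 < 2.5000.
So cooperation is not sustainable.

Yes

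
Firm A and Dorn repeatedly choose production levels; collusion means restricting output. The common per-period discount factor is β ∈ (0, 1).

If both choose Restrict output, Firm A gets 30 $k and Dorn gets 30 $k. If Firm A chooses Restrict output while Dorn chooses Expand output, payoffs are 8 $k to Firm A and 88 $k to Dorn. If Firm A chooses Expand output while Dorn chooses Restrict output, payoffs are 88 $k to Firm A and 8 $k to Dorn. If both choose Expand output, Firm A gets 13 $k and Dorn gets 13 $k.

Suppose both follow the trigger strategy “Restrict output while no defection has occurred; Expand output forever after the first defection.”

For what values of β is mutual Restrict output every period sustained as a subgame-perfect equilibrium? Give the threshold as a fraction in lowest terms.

58/75

Cooperation forever yields 30 each period: 30/(1−β).
Deviating yields 88 once, then 13 forever: 88 + 13β/(1−β).
No profitable deviation requires 30/(1−β) ≥ 88 + 13β/(1−β).
Multiplying by (1−β): 30 ≥ 88(1−β) + 13β = 88 − 75β.
So 75β ≥ 58, i.e. β ≥ 58/75.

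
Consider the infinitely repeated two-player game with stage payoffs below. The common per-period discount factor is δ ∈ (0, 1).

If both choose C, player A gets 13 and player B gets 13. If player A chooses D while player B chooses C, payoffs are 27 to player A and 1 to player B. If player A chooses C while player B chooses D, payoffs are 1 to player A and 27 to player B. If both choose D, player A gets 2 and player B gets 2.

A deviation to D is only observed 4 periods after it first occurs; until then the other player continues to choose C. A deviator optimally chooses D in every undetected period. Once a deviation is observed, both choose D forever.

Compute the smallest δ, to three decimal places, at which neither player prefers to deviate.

Deviating for the 4 undetected periods gains 27−13 = 14 per period over cooperation, then loses 13−2 = 11 per period forever once punishment starts.
Gain: 14(1 + δ + … + δ^3); loss: 11·δ^4/(1−δ).
No profitable deviation ⇔ 14(1−δ^4) ≤ 11·δ^4, i.e. δ^4 ≥ 14/(14+11) = 14/25.
Hence δ ≥ (14/25)^(1/4) ≈ 0.865.

0.865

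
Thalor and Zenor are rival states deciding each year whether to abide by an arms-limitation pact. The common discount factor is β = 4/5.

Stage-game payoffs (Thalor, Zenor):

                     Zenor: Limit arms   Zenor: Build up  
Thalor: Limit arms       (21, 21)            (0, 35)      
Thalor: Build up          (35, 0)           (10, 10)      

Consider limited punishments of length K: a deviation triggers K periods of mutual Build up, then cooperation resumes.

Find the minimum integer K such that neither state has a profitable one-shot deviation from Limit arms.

No profitable deviation requires (21−10)(β+…+β^K) ≥ 35−21, i.e. β+…+β^K ≥ 14/11 ≈ 1.2727.
With β = 4/5, the partial sums are K=1: 0.8000, K=2: 1.4400.
K = 2 is the first length at which the sum reaches 1.2727.

2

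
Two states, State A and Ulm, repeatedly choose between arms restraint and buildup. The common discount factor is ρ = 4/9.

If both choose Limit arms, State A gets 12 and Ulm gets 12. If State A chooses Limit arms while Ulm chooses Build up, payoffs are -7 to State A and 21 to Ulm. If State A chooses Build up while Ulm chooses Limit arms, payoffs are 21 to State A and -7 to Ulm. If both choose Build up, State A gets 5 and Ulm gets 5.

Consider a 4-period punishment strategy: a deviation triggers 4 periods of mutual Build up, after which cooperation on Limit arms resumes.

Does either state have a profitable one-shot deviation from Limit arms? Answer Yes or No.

Yes

A one-shot deviation gives 21 now, then 5 for 4 periods, then back to 12.
Gain from deviating: (21−12) today; loss: (12−5) in each of the next 4 periods.
No-deviation condition: (12−5)(ρ+…+ρ^4) ≥ 21−12, i.e. ρ+…+ρ^4 ≥ 9/7.
At ρ = 4/9: ρ+…+ρ^4 = 0.7688 < 1.2857.
So cooperation is not sustainable.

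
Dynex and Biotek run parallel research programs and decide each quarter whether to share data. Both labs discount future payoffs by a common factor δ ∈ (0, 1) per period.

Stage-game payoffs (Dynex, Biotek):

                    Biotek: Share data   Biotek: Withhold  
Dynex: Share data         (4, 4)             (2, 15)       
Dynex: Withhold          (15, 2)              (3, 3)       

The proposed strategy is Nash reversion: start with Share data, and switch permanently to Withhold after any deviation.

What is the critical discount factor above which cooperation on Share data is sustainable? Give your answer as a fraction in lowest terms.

11/12

One-period gain from deviating is 15 − 4 = 11. The loss is 4 − 3 = 1 in every subsequent period, with present value 1·δ/(1−δ).
Deviation is unprofitable when 1·δ/(1−δ) ≥ 11, i.e. δ/(1−δ) ≥ 11.
Equivalently δ ≥ 11/(11+1) = 11/12.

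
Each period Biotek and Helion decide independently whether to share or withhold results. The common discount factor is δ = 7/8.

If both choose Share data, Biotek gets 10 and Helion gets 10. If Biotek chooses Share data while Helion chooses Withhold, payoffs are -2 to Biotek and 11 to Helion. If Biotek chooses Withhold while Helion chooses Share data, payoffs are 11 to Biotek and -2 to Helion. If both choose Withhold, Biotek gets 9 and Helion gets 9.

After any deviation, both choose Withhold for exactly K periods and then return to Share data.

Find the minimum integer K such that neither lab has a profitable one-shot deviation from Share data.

2

No profitable deviation requires (10−9)(δ+…+δ^K) ≥ 11−10, i.e. δ+…+δ^K ≥ 1 ≈ 1.0000.
With δ = 7/8, the partial sums are K=1: 0.8750, K=2: 1.6406.
K = 2 is the first length at which the sum reaches 1.0000.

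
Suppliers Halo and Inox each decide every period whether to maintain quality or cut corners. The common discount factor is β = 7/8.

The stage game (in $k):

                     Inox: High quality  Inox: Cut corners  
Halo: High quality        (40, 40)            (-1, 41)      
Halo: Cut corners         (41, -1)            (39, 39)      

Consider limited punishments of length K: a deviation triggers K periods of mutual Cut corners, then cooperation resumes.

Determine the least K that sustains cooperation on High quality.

Need Σ_{k=1}^{K} β^k ≥ (41−40)/(40−39) = 1.0000 at β = 7/8.
At K = 1 the sum is 0.8750 < 1.0000; at K = 2 it is 1.6406 ≥ 1.0000.
So the minimum punishment length is K = 2.

2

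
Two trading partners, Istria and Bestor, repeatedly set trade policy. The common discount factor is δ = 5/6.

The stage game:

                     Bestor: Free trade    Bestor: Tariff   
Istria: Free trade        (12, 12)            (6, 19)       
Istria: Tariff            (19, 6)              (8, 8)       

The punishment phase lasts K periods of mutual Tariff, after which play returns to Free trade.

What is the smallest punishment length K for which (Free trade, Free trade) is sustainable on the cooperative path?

3

No profitable deviation requires (12−8)(δ+…+δ^K) ≥ 19−12, i.e. δ+…+δ^K ≥ 7/4 ≈ 1.7500.
With δ = 5/6, the partial sums are K=1: 0.8333, K=2: 1.5278, K=3: 2.1065.
K = 3 is the first length at which the sum reaches 1.7500.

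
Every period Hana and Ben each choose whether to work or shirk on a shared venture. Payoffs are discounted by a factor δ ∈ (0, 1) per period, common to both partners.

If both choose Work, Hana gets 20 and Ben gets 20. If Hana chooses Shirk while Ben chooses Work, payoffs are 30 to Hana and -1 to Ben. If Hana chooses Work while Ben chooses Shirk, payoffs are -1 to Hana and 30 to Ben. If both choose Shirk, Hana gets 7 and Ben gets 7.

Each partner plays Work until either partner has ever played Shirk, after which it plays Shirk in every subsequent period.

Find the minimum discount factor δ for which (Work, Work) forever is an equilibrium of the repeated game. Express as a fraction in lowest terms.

10/23

Cooperation forever yields 20 each period: 20/(1−δ).
Deviating yields 30 once, then 7 forever: 30 + 7δ/(1−δ).
No profitable deviation requires 20/(1−δ) ≥ 30 + 7δ/(1−δ).
Multiplying by (1−δ): 20 ≥ 30(1−δ) + 7δ = 30 − 23δ.
So 23δ ≥ 10, i.e. δ ≥ 10/23.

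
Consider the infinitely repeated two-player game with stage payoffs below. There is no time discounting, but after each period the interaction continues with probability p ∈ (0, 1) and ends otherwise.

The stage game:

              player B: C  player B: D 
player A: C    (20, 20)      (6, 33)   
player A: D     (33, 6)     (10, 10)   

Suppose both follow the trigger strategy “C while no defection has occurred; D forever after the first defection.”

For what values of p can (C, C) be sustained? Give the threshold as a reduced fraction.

With no time discounting, the continuation probability p plays the role of the discount factor.
Grim-trigger IC: 20/(1−p) ≥ 33 + 10p/(1−p) ⇒ p ≥ (33−20)/(33−10) = 13/23.

13/23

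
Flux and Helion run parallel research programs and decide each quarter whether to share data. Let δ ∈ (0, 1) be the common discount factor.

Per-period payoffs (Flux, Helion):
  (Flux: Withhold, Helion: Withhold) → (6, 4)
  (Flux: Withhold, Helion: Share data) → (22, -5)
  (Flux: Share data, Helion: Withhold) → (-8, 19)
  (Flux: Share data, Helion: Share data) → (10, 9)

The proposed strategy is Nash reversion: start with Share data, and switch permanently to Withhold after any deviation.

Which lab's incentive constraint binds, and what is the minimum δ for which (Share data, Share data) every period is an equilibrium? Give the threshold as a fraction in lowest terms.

Flux; δ ≥ 3/4

For Flux: deviation gain 22−10 = 12, per-period punishment loss 10−6 = 4. IC gives δ ≥ 12/16 = 3/4.
For Helion: gain 10, loss 5 per period, so δ ≥ 10/15 = 2/3.
The tighter constraint is Flux's, so cooperation needs δ ≥ 3/4.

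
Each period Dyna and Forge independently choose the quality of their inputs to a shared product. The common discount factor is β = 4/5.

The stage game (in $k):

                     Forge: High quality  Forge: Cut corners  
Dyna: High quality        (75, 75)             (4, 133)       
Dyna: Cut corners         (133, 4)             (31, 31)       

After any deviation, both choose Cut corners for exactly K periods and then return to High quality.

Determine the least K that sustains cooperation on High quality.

2

IC: β(1−β^K)/(1−β) ≥ (133−75)/(75−31) = 29/22.
With β = 4/5: need 1 − β^K ≥ 29/22·(1−4/5)/(4/5), i.e. β^K ≤ 0.6705.
Since (4/5)^1 = 0.8000 and (4/5)^2 = 0.6400, the smallest such K is 2.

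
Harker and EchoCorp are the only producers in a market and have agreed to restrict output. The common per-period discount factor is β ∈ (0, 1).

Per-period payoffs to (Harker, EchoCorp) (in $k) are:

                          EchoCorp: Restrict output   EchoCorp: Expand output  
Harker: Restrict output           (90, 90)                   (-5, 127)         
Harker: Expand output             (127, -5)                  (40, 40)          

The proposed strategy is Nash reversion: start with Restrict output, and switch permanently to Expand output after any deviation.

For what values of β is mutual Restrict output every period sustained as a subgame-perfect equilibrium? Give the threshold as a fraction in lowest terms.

Under grim trigger the critical discount factor is (T−C)/(T−P) with T = 127, C = 90, P = 40.
β* = (127−90)/(127−40) = 37/87.

37/87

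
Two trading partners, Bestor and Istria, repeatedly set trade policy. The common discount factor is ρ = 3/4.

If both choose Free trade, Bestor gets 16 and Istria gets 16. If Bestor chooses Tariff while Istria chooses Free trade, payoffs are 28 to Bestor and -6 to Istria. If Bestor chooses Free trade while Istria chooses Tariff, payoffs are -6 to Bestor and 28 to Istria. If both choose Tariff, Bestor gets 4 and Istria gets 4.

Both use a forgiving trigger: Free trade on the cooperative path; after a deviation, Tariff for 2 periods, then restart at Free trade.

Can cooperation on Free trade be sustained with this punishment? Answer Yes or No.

IC: ρ+…+ρ^2 ≥ (28−16)/(16−4) = 1.
At ρ = 3/4: partial sum = 1.3125 ≥ 1.0000. Cooperation sustainable.

Yes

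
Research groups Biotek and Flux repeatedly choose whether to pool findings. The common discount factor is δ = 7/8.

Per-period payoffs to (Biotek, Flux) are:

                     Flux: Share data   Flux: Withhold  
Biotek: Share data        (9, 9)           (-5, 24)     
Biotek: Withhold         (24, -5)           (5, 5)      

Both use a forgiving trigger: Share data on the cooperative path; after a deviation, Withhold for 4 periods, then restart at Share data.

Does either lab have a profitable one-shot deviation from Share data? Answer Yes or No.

Comparing payoff streams over the 5 periods until play realigns: cooperate → 9(1+δ+…+δ^4); deviate → 24 + 5(δ+…+δ^4).
Cooperation is sustained iff (9−5)(δ+…+δ^4) ≥ 24−9.
δ+…+δ^4 = 7/8·(1−(7/8)^4)/(1−7/8) = 2.8967, and (24−9)/(9−5) = 3.7500.
2.8967 < 3.7500, so cooperation is not sustainable.

Yes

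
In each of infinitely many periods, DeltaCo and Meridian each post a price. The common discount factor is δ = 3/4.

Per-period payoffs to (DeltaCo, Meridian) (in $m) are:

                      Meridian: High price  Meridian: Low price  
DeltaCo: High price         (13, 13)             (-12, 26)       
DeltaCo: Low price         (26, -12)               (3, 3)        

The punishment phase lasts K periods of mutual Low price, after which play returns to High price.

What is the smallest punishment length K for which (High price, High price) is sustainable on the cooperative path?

No profitable deviation requires (13−3)(δ+…+δ^K) ≥ 26−13, i.e. δ+…+δ^K ≥ 13/10 ≈ 1.3000.
With δ = 3/4, the partial sums are K=1: 0.7500, K=2: 1.3125.
K = 2 is the first length at which the sum reaches 1.3000.

2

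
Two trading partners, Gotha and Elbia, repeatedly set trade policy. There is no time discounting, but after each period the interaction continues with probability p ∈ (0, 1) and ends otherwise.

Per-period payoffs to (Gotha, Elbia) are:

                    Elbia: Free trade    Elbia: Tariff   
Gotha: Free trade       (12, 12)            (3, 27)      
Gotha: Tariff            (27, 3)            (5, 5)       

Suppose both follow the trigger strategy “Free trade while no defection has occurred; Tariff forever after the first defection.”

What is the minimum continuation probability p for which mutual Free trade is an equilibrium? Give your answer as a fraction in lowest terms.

15/22

With no time discounting, the continuation probability p plays the role of the discount factor.
Grim-trigger IC: 12/(1−p) ≥ 27 + 5p/(1−p) ⇒ p ≥ (27−12)/(27−5) = 15/22.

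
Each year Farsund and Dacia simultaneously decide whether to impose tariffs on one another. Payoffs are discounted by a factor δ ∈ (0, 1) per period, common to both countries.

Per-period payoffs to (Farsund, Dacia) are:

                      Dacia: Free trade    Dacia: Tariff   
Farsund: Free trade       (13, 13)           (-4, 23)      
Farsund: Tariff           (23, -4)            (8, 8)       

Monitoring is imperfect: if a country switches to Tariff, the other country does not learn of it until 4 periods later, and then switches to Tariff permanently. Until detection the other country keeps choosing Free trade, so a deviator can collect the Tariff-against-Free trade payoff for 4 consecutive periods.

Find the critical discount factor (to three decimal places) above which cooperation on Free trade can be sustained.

0.904

A deviator earns 23 for 4 periods, then 8 forever; cooperating earns 13 forever. Multiplying the IC by (1−δ):
13 ≥ 23(1−δ^4) + 8δ^4, so 15·δ^4 ≥ 10 and δ^4 ≥ 2/3.
δ ≥ (2/3)^(1/4) ≈ 0.904.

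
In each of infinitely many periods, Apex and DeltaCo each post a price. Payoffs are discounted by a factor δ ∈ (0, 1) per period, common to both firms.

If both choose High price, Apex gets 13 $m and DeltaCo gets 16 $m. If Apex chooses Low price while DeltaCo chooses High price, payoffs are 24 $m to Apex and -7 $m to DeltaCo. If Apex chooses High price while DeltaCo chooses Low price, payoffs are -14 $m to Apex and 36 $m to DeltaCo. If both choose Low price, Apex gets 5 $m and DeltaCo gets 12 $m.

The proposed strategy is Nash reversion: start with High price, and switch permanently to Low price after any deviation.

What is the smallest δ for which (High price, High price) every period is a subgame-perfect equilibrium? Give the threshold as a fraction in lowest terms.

Apex's threshold: (24−13)/(24−5) = 11/19.
DeltaCo's threshold: (36−16)/(36−12) = 5/6.
11/19 < 5/6, so DeltaCo binds and δ* = 5/6.

5/6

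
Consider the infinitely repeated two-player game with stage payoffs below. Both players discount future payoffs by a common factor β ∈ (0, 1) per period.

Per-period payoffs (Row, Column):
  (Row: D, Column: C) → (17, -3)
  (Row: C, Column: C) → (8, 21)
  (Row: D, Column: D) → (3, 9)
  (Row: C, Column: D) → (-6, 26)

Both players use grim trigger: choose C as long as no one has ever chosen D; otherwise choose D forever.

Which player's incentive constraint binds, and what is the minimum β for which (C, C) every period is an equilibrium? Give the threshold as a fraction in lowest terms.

Row; β ≥ 9/14

Row's threshold: (17−8)/(17−3) = 9/14.
Column's threshold: (26−21)/(26−9) = 5/17.
9/14 > 5/17, so Row binds and β* = 9/14.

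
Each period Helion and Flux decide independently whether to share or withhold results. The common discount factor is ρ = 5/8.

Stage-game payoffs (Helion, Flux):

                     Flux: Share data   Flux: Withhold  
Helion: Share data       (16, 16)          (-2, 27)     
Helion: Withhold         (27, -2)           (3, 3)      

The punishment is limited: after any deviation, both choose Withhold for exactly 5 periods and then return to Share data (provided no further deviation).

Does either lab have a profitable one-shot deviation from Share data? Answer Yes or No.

No

Comparing payoff streams over the 6 periods until play realigns: cooperate → 16(1+ρ+…+ρ^5); deviate → 27 + 3(ρ+…+ρ^5).
Cooperation is sustained iff (16−3)(ρ+…+ρ^5) ≥ 27−16.
ρ+…+ρ^5 = 5/8·(1−(5/8)^5)/(1−5/8) = 1.5077, and (27−16)/(16−3) = 0.8462.
1.5077 ≥ 0.8462, so cooperation is sustainable.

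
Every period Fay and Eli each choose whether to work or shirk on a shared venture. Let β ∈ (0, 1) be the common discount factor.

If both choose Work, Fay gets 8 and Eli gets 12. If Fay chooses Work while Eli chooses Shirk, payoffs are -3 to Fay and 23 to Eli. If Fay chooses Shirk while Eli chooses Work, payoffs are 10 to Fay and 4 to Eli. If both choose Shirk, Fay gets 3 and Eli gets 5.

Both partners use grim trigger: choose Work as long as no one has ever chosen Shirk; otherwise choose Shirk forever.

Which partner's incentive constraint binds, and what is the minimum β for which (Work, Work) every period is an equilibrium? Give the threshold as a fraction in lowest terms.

Fay's threshold: (10−8)/(10−3) = 2/7.
Eli's threshold: (23−12)/(23−5) = 11/18.
2/7 < 11/18, so Eli binds and β* = 11/18.

Eli; β ≥ 11/18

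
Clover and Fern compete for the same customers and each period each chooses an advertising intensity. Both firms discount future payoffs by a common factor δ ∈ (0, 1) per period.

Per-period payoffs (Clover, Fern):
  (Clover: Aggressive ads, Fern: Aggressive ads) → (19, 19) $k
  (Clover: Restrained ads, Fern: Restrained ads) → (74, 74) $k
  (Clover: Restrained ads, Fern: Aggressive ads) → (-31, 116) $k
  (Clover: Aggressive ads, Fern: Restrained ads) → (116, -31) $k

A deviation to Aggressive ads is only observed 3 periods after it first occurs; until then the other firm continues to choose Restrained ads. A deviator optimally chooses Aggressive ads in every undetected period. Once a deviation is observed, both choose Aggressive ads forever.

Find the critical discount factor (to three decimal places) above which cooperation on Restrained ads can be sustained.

Deviating for the 3 undetected periods gains 116−74 = 42 per period over cooperation, then loses 74−19 = 55 per period forever once punishment starts.
Gain: 42(1 + δ + … + δ^2); loss: 55·δ^3/(1−δ).
No profitable deviation ⇔ 42(1−δ^3) ≤ 55·δ^3, i.e. δ^3 ≥ 42/(42+55) = 42/97.
Hence δ ≥ (42/97)^(1/3) ≈ 0.757.

0.757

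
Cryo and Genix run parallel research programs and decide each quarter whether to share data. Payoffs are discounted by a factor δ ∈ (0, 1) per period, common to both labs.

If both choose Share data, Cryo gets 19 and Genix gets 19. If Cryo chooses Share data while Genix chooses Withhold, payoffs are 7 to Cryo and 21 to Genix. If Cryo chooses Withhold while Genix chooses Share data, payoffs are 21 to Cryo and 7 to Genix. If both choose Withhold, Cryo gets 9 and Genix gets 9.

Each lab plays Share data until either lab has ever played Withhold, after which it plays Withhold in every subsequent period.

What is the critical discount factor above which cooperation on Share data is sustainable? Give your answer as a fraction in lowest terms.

1/6

19/(1−δ) ≥ 21 + 9δ/(1−δ)
19 ≥ 21 − 12δ
δ ≥ 2/12 = 1/6.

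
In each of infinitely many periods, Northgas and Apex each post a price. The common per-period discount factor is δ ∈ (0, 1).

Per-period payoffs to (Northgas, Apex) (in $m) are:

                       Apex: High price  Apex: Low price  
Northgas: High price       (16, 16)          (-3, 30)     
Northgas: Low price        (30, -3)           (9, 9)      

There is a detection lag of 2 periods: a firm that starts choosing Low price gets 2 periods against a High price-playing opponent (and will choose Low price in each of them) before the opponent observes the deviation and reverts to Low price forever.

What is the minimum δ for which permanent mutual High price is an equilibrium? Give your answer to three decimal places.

0.816

Deviating for the 2 undetected periods gains 30−16 = 14 per period over cooperation, then loses 16−9 = 7 per period forever once punishment starts.
Gain: 14(1 + δ + … + δ^1); loss: 7·δ^2/(1−δ).
No profitable deviation ⇔ 14(1−δ^2) ≤ 7·δ^2, i.e. δ^2 ≥ 14/(14+7) = 2/3.
Hence δ ≥ (2/3)^(1/2) ≈ 0.816.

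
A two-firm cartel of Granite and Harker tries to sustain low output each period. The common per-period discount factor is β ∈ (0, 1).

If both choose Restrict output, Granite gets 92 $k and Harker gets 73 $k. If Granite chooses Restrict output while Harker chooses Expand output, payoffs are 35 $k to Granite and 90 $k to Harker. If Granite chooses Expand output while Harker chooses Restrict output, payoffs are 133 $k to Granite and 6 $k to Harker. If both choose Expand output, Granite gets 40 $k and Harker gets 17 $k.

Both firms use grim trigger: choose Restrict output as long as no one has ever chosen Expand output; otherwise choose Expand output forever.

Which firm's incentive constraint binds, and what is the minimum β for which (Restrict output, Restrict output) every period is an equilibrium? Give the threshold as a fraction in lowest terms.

For Granite: deviation gain 133−92 = 41, per-period punishment loss 92−40 = 52. IC gives β ≥ 41/93.
For Harker: gain 17, loss 56 per period, so β ≥ 17/73.
The tighter constraint is Granite's, so cooperation needs β ≥ 41/93.

Granite; β ≥ 41/93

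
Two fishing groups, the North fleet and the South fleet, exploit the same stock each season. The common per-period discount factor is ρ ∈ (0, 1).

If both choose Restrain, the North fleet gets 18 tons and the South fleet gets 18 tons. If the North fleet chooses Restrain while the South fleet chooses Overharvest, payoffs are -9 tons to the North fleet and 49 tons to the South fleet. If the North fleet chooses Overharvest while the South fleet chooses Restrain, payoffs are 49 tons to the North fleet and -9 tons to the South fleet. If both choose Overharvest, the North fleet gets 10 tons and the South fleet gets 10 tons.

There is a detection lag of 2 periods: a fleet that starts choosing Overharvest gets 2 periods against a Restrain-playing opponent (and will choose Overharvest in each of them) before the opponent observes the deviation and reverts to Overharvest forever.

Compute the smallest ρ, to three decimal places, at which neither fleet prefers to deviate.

The best deviation is to choose Overharvest for all 2 undetected periods, earning 49 each, then 10 forever once detected.
Deviation value: 49(1−ρ^2)/(1−ρ) + 10ρ^2/(1−ρ); cooperation value: 18/(1−ρ).
IC: 18 ≥ 49(1−ρ^2) + 10ρ^2 = 49 − 39ρ^2.
So ρ^2 ≥ 31/39, giving ρ ≥ (31/39)^(1/2) ≈ 0.892.

0.892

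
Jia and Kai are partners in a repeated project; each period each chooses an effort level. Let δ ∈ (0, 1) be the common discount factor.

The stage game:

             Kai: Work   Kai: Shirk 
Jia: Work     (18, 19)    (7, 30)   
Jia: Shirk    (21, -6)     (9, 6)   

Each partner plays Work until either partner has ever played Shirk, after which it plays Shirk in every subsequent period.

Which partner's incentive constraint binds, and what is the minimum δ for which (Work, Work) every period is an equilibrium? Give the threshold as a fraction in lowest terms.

Jia's threshold: (21−18)/(21−9) = 1/4.
Kai's threshold: (30−19)/(30−6) = 11/24.
1/4 < 11/24, so Kai binds and δ* = 11/24.

Kai; δ ≥ 11/24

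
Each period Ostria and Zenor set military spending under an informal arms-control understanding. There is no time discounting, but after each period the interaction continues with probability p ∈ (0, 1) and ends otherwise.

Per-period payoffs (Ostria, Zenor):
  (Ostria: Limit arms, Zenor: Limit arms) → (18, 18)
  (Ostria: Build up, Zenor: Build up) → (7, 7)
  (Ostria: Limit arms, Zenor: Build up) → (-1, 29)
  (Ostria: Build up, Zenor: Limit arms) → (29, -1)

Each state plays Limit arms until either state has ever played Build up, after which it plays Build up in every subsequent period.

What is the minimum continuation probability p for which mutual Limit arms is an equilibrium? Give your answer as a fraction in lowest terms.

1/2

Expected cooperation value is 18 + p·18 + p²·18 + … = 18/(1−p); deviation gives 29 + p·7/(1−p).
18 ≥ 29(1−p) + 7p ⇒ 22p ≥ 11 ⇒ p ≥ 11/22 = 1/2.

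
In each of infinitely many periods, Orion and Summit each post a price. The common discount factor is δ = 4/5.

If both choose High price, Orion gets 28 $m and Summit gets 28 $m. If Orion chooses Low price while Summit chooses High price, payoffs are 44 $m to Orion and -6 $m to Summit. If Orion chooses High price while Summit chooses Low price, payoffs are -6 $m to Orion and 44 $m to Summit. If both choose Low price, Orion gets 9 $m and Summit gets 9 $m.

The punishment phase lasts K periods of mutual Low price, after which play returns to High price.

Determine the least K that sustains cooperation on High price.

2

Need Σ_{k=1}^{K} δ^k ≥ (44−28)/(28−9) = 0.8421 at δ = 4/5.
At K = 1 the sum is 0.8000 < 0.8421; at K = 2 it is 1.4400 ≥ 0.8421.
So the minimum punishment length is K = 2.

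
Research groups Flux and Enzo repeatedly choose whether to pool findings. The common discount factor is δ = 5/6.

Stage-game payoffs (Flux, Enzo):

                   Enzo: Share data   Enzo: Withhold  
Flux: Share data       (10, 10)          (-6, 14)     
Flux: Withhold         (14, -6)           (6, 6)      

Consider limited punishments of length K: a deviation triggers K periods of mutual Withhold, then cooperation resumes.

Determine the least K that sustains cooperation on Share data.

2

Need Σ_{k=1}^{K} δ^k ≥ (14−10)/(10−6) = 1.0000 at δ = 5/6.
At K = 1 the sum is 0.8333 < 1.0000; at K = 2 it is 1.5278 ≥ 1.0000.
So the minimum punishment length is K = 2.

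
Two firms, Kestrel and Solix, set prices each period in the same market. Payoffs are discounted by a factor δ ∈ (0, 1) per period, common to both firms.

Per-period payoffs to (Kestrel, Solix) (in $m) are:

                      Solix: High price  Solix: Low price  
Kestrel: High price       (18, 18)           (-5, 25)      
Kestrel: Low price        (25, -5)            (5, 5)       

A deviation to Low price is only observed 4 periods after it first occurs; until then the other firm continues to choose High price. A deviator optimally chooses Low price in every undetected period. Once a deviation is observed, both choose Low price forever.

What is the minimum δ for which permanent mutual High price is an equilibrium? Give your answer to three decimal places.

Deviating for the 4 undetected periods gains 25−18 = 7 per period over cooperation, then loses 18−5 = 13 per period forever once punishment starts.
Gain: 7(1 + δ + … + δ^3); loss: 13·δ^4/(1−δ).
No profitable deviation ⇔ 7(1−δ^4) ≤ 13·δ^4, i.e. δ^4 ≥ 7/(7+13) = 7/20.
Hence δ ≥ (7/20)^(1/4) ≈ 0.769.

0.769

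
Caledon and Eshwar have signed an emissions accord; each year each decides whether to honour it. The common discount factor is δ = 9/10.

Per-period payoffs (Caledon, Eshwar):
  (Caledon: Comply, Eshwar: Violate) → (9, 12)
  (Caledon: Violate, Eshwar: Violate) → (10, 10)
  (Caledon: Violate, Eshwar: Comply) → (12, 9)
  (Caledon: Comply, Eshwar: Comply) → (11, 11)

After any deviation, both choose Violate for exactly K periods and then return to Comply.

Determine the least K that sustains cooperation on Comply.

Need Σ_{k=1}^{K} δ^k ≥ (12−11)/(11−10) = 1.0000 at δ = 9/10.
At K = 1 the sum is 0.9000 < 1.0000; at K = 2 it is 1.7100 ≥ 1.0000.
So the minimum punishment length is K = 2.

2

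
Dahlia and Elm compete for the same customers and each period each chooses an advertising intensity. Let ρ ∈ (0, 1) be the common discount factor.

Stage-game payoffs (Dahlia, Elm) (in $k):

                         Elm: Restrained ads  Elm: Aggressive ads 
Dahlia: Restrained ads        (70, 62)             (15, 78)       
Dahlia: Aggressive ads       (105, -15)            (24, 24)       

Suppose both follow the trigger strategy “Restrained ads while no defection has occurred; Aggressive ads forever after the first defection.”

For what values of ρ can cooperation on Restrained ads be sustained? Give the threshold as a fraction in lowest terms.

Dahlia's threshold: (105−70)/(105−24) = 35/81.
Elm's threshold: (78−62)/(78−24) = 8/27.
35/81 > 8/27, so Dahlia binds and ρ* = 35/81.

35/81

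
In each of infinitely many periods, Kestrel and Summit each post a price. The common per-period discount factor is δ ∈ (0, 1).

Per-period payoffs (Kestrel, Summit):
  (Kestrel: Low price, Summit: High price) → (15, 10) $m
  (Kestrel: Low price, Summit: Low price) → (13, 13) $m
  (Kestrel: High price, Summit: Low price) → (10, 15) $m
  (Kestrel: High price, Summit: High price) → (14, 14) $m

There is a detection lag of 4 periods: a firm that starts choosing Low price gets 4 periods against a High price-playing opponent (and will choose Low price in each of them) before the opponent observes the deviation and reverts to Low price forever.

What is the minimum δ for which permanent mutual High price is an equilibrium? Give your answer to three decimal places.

Deviating for the 4 undetected periods gains 15−14 = 1 per period over cooperation, then loses 14−13 = 1 per period forever once punishment starts.
Gain: 1(1 + δ + … + δ^3); loss: 1·δ^4/(1−δ).
No profitable deviation ⇔ 1(1−δ^4) ≤ 1·δ^4, i.e. δ^4 ≥ 1/(1+1) = 1/2.
Hence δ ≥ (1/2)^(1/4) ≈ 0.841.

0.841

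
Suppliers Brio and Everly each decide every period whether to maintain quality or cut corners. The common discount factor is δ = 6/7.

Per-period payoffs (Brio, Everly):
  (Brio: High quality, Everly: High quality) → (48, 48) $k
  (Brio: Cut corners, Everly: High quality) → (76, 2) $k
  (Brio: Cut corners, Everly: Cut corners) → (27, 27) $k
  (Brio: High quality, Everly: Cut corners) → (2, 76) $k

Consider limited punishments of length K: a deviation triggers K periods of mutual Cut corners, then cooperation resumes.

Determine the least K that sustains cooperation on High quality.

Need Σ_{k=1}^{K} δ^k ≥ (76−48)/(48−27) = 1.3333 at δ = 6/7.
At K = 1 the sum is 0.8571 < 1.3333; at K = 2 it is 1.5918 ≥ 1.3333.
So the minimum punishment length is K = 2.

2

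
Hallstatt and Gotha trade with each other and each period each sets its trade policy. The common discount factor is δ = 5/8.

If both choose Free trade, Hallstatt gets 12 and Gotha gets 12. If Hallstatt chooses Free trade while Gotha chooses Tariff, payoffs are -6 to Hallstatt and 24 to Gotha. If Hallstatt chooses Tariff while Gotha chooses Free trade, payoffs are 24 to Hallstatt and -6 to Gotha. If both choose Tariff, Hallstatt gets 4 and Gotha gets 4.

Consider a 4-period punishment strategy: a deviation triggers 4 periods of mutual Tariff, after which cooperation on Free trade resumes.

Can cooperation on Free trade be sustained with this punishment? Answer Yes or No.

IC: δ+…+δ^4 ≥ (24−12)/(12−4) = 3/2.
At δ = 5/8: partial sum = 1.4124 < 1.5000. Cooperation not sustainable.

No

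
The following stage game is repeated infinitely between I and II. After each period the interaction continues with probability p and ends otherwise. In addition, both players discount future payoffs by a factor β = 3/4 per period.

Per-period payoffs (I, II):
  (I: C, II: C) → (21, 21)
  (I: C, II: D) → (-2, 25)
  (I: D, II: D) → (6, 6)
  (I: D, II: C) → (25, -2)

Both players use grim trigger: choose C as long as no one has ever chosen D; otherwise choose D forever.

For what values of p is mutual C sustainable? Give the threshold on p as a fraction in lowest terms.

Expected continuation weight on next period's payoff is β·p = 3/4·p, which plays the role of the discount factor.
Cooperation requires 3/4·p ≥ (25−21)/(25−6) = 4/19, hence p ≥ 16/57.

16/57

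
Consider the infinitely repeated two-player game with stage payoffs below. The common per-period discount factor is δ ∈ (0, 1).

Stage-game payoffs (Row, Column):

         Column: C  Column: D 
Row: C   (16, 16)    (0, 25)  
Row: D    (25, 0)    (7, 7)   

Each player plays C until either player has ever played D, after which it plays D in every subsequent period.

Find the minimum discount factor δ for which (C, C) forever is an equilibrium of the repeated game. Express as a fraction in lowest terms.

1/2

16/(1−δ) ≥ 25 + 7δ/(1−δ)
16 ≥ 25 − 18δ
δ ≥ 9/18 = 1/2.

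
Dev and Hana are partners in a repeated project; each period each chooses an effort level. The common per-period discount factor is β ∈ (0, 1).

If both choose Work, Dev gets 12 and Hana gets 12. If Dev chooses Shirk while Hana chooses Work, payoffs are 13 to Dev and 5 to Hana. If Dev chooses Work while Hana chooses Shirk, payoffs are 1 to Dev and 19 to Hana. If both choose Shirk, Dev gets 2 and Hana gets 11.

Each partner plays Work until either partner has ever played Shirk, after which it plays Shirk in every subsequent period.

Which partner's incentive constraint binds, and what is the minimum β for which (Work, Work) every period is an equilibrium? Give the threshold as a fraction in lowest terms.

Dev: cooperation gives 12 each period; deviation gives 13 once then 2 forever.
  12/(1−β) ≥ 13 + 2β/(1−β) ⇒ β ≥ 1/11.
Hana: cooperation gives 12 each period; deviation gives 19 once then 11 forever.
  β ≥ 7/8.
Both must hold, so the binding constraint is Hana's: β ≥ 7/8.

Hana; β ≥ 7/8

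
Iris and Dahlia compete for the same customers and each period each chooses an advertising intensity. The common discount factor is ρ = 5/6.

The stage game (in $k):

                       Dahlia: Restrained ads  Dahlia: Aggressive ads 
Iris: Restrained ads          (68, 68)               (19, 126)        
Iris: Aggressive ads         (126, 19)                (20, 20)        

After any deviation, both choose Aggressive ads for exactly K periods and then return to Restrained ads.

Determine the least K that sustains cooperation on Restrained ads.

Need Σ_{k=1}^{K} ρ^k ≥ (126−68)/(68−20) = 1.2083 at ρ = 5/6.
At K = 1 the sum is 0.8333 < 1.2083; at K = 2 it is 1.5278 ≥ 1.2083.
So the minimum punishment length is K = 2.

2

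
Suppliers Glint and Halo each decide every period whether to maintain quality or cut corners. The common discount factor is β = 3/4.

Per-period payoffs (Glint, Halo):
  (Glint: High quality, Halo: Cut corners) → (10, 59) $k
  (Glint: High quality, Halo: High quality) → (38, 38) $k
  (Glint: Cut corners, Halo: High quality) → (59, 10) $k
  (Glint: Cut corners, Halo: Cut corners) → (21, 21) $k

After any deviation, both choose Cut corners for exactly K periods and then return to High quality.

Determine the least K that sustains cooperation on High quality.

2

Need Σ_{k=1}^{K} β^k ≥ (59−38)/(38−21) = 1.2353 at β = 3/4.
At K = 1 the sum is 0.7500 < 1.2353; at K = 2 it is 1.3125 ≥ 1.2353.
So the minimum punishment length is K = 2.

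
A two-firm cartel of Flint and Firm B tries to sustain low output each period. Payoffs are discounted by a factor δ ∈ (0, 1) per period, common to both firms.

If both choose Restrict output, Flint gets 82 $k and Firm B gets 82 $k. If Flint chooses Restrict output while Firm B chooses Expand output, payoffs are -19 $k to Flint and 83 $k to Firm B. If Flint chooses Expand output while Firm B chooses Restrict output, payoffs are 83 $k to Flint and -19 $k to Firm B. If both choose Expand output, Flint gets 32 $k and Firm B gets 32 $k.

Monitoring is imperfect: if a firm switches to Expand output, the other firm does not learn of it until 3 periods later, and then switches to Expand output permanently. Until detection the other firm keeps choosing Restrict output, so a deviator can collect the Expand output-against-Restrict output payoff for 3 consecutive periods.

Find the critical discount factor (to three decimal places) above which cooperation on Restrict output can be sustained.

The best deviation is to choose Expand output for all 3 undetected periods, earning 83 each, then 32 forever once detected.
Deviation value: 83(1−δ^3)/(1−δ) + 32δ^3/(1−δ); cooperation value: 82/(1−δ).
IC: 82 ≥ 83(1−δ^3) + 32δ^3 = 83 − 51δ^3.
So δ^3 ≥ 1/51, giving δ ≥ (1/51)^(1/3) ≈ 0.270.

0.270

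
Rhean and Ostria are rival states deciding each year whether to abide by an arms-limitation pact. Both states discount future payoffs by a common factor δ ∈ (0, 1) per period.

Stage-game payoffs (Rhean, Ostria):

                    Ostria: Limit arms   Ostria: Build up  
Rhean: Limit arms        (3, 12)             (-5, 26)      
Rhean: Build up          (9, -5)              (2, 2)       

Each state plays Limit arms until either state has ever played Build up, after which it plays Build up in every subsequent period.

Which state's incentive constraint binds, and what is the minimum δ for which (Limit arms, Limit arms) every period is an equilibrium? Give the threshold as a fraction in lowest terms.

Rhean's threshold: (9−3)/(9−2) = 6/7.
Ostria's threshold: (26−12)/(26−2) = 7/12.
6/7 > 7/12, so Rhean binds and δ* = 6/7.

Rhean; δ ≥ 6/7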